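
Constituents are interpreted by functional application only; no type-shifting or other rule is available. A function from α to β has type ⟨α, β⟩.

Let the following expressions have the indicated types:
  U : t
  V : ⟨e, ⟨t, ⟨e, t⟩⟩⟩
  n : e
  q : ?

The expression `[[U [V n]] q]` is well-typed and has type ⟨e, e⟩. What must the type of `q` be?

For [[U [V n]] q] to have type ⟨e, e⟩ with [U [V n]] of type ⟨e, t⟩, q must be the function: q : ⟨⟨e, t⟩, ⟨e, e⟩⟩.

⟨⟨e, t⟩, ⟨e, e⟩⟩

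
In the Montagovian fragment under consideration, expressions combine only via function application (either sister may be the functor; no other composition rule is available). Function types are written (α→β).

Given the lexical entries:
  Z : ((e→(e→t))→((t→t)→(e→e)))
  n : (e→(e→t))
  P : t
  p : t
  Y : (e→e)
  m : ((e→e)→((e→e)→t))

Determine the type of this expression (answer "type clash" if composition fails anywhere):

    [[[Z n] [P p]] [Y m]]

type clash

At [Z n], Z : ((e→(e→t))→((t→t)→(e→e))) takes n : (e→(e→t)), giving ((t→t)→(e→e)).
At [P p]: neither t nor t can take the other as argument; the node is ill-typed.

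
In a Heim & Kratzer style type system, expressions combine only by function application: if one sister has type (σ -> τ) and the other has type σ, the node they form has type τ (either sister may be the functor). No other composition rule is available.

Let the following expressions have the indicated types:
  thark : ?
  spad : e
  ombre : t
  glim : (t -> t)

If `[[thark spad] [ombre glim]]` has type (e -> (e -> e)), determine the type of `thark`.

(e -> (t -> (e -> (e -> e))))

[[thark spad] [ombre glim]] is required to be (e -> (e -> e)). [ombre glim] : t cannot yield (e -> (e -> e)) as functor, so [thark spad] : (t -> (e -> (e -> e))).
[thark spad] is required to be (t -> (e -> (e -> e))). spad : e cannot yield (t -> (e -> (e -> e))) as functor, so thark : (e -> (t -> (e -> (e -> e)))).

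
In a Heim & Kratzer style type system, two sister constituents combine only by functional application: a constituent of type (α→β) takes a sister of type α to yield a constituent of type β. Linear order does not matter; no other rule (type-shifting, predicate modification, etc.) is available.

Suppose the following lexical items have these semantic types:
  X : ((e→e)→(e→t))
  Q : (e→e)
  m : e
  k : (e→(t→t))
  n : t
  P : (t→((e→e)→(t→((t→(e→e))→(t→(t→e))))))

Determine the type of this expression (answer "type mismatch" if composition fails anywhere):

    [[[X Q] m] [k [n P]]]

[X Q]: X is ((e→e)→(e→t)), Q is (e→e); result (e→t).
[[X Q] m]: [X Q] is (e→t), m is e; result t.
[n P]: P is (t→((e→e)→(t→((t→(e→e))→(t→(t→e)))))), n is t; result ((e→e)→(t→((t→(e→e))→(t→(t→e))))).
[k [n P]]: (e→(t→t)) with ((e→e)→(t→((t→(e→e))→(t→(t→e))))) — neither is a function whose domain matches the other; composition fails here.

type mismatch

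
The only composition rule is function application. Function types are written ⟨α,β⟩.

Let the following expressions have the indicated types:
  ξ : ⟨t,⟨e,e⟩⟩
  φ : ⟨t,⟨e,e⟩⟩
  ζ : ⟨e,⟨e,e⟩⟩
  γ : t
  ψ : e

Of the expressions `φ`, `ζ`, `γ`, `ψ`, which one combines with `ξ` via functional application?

γ

φ : ⟨t,⟨e,e⟩⟩ — neither side's domain matches the other.
ζ : ⟨e,⟨e,e⟩⟩ — neither side's domain matches the other.
γ — combines: ξ : ⟨t,⟨e,e⟩⟩ takes γ : t as argument, giving ⟨e,e⟩.
ψ : e — neither side's domain matches the other.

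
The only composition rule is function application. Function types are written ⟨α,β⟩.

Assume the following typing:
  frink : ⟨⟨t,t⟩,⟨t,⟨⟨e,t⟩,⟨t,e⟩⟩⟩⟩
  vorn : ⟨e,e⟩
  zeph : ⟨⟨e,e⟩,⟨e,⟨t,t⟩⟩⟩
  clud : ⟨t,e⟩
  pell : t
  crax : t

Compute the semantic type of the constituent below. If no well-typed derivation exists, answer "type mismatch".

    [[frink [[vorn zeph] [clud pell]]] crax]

[vorn zeph]: functor zeph : ⟨⟨e,e⟩,⟨e,⟨t,t⟩⟩⟩, argument vorn : ⟨e,e⟩; result ⟨e,⟨t,t⟩⟩.
[clud pell]: functor clud : ⟨t,e⟩, argument pell : t; result e.
[[vorn zeph] [clud pell]]: functor [vorn zeph] : ⟨e,⟨t,t⟩⟩, argument [clud pell] : e; result ⟨t,t⟩.
[frink [[vorn zeph] [clud pell]]]: functor frink : ⟨⟨t,t⟩,⟨t,⟨⟨e,t⟩,⟨t,e⟩⟩⟩⟩, argument [[vorn zeph] [clud pell]] : ⟨t,t⟩; result ⟨t,⟨⟨e,t⟩,⟨t,e⟩⟩⟩.
[[frink [[vorn zeph] [clud pell]]] crax]: functor [frink [[vorn zeph] [clud pell]]] : ⟨t,⟨⟨e,t⟩,⟨t,e⟩⟩⟩, argument crax : t; result ⟨⟨e,t⟩,⟨t,e⟩⟩.

⟨⟨e,t⟩,⟨t,e⟩⟩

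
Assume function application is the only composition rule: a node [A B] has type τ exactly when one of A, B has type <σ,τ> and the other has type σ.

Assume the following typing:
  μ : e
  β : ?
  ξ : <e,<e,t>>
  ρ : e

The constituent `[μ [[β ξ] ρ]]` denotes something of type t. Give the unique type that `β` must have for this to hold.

<<e,<e,t>>,<e,<e,t>>>

[μ [[β ξ] ρ]] must have type t. The sister μ has type e; that is not a function onto t, so [[β ξ] ρ] must be the functor, of type <e,t>.
[[β ξ] ρ] must have type <e,t>. The sister ρ has type e; that is not a function onto <e,t>, so [β ξ] must be the functor, of type <e,<e,t>>.
[β ξ] must have type <e,<e,t>>. The sister ξ has type <e,<e,t>>; that is not a function onto <e,<e,t>>, so β must be the functor, of type <<e,<e,t>>,<e,<e,t>>>.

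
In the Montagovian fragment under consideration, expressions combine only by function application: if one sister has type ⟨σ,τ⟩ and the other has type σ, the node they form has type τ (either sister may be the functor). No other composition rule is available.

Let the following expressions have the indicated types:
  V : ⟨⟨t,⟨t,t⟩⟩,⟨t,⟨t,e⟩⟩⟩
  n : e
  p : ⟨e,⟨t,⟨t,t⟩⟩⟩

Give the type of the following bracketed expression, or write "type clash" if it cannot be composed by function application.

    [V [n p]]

⟨t,⟨t,e⟩⟩

At [n p], p : ⟨e,⟨t,⟨t,t⟩⟩⟩ takes n : e, giving ⟨t,⟨t,t⟩⟩.
At [V [n p]], V : ⟨⟨t,⟨t,t⟩⟩,⟨t,⟨t,e⟩⟩⟩ takes [n p] : ⟨t,⟨t,t⟩⟩, giving ⟨t,⟨t,e⟩⟩.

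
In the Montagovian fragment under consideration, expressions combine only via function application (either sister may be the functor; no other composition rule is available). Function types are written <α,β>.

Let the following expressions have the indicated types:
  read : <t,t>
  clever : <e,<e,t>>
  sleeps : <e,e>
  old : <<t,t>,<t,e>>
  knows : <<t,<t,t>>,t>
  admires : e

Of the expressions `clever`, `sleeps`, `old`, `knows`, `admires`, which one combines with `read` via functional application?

clever : <e,<e,t>> — neither side's domain matches the other.
sleeps : <e,e> — neither side's domain matches the other.
old — combines: old : <<t,t>,<t,e>> takes read : <t,t> as argument, giving <t,e>.
knows : <<t,<t,t>>,t> — neither side's domain matches the other.
admires : e — neither side's domain matches the other.

old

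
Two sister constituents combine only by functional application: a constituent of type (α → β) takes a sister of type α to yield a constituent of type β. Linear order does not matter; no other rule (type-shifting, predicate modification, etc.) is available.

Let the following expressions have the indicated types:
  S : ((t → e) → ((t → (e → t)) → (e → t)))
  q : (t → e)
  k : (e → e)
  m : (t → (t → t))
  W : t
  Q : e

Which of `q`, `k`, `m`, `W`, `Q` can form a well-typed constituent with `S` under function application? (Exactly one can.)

q

q — combines: S : ((t → e) → ((t → (e → t)) → (e → t))) takes q : (t → e) as argument, giving ((t → (e → t)) → (e → t)).
k : (e → e) — does not combine with S.
m : (t → (t → t)) — does not combine with S.
W : t — does not combine with S.
Q : e — does not combine with S.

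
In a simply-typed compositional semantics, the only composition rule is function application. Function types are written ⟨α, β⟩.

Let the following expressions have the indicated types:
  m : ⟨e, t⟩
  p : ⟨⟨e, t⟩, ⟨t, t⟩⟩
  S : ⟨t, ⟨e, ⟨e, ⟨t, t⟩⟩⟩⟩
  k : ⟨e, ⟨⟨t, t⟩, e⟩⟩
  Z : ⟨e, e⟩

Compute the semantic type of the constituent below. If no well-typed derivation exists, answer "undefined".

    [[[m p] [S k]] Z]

[m p]: functor p : ⟨⟨e, t⟩, ⟨t, t⟩⟩, argument m : ⟨e, t⟩; result ⟨t, t⟩.
At [S k]: neither ⟨t, ⟨e, ⟨e, ⟨t, t⟩⟩⟩⟩ nor ⟨e, ⟨⟨t, t⟩, e⟩⟩ can take the other as argument; the node is ill-typed.

undefined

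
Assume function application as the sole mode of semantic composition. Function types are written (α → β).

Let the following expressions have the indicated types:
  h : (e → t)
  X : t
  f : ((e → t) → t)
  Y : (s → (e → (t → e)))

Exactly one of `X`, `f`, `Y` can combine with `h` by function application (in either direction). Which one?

f

X : t — does not combine with h.
f — combines: f : ((e → t) → t) takes h : (e → t) as argument, giving t.
Y : (s → (e → (t → e))) — does not combine with h.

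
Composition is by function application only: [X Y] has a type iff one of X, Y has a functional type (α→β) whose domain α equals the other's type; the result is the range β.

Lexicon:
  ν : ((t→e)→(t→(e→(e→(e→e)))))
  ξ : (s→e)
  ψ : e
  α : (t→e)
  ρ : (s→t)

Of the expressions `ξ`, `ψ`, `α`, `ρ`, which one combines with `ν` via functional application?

ξ : (s→e) — does not combine with ν.
ψ : e — does not combine with ν.
α — combines: ν : ((t→e)→(t→(e→(e→(e→e))))) takes α : (t→e) as argument, giving (t→(e→(e→(e→e)))).
ρ : (s→t) — does not combine with ν.

α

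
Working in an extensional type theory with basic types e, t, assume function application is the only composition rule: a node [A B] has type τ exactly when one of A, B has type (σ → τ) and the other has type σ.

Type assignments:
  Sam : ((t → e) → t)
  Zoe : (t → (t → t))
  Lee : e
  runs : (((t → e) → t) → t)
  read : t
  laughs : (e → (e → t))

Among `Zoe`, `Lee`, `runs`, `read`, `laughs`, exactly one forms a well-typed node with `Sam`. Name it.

Zoe : (t → (t → t)) — does not combine with Sam.
Lee : e — does not combine with Sam.
runs — combines: runs : (((t → e) → t) → t) takes Sam : ((t → e) → t) as argument, giving t.
read : t — does not combine with Sam.
laughs : (e → (e → t)) — does not combine with Sam.

runs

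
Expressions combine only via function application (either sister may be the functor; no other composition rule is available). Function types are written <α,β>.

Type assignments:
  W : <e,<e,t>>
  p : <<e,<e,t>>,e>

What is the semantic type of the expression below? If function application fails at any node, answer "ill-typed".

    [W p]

e

[W p] — p of type <<e,<e,t>>,e> combines with W of type <e,<e,t>>: type e.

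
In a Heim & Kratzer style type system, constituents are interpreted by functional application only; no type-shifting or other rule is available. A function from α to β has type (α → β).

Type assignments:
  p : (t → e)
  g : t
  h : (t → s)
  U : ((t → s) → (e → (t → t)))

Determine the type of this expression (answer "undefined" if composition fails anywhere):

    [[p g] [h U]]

[p g] — p of type (t → e) combines with g of type t: type e.
[h U] — U of type ((t → s) → (e → (t → t))) combines with h of type (t → s): type (e → (t → t)).
[[p g] [h U]] — [h U] of type (e → (t → t)) combines with [p g] of type e: type (t → t).

(t → t)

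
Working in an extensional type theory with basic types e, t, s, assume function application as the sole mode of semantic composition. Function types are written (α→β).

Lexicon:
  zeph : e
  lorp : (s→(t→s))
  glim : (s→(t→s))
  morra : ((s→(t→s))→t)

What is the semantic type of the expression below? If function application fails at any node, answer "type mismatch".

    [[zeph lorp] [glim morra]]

[zeph lorp]: e with (s→(t→s)) — neither is a function whose domain matches the other; composition fails here.

type mismatch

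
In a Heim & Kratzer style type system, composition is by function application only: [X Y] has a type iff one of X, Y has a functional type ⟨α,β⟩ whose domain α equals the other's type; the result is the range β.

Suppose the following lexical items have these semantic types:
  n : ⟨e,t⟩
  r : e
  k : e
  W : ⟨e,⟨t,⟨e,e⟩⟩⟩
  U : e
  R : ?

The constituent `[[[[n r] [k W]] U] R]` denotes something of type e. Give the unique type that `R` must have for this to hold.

[[[[n r] [k W]] U] R] must have type e. The sister [[[n r] [k W]] U] has type e; that is not a function onto e, so R must be the functor, of type ⟨e,e⟩.

⟨e,e⟩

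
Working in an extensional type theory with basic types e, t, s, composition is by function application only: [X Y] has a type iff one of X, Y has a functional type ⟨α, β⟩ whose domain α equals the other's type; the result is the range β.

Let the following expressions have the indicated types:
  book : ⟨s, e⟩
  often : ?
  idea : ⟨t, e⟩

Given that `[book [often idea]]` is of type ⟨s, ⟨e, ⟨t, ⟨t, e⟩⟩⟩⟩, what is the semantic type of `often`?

⟨⟨t, e⟩, ⟨⟨s, e⟩, ⟨s, ⟨e, ⟨t, ⟨t, e⟩⟩⟩⟩⟩⟩

For [book [often idea]] to have type ⟨s, ⟨e, ⟨t, ⟨t, e⟩⟩⟩⟩ with book of type ⟨s, e⟩, [often idea] must be the function: [often idea] : ⟨⟨s, e⟩, ⟨s, ⟨e, ⟨t, ⟨t, e⟩⟩⟩⟩⟩.
For [often idea] to have type ⟨⟨s, e⟩, ⟨s, ⟨e, ⟨t, ⟨t, e⟩⟩⟩⟩⟩ with idea of type ⟨t, e⟩, often must be the function: often : ⟨⟨t, e⟩, ⟨⟨s, e⟩, ⟨s, ⟨e, ⟨t, ⟨t, e⟩⟩⟩⟩⟩⟩.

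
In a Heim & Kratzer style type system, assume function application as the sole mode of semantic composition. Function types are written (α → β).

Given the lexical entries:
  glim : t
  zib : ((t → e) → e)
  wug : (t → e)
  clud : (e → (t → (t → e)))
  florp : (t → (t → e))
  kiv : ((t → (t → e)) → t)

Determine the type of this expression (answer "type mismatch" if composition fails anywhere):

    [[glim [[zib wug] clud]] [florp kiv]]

[zib wug]: ((t → e) → e) applied to (t → e) yields e.
[[zib wug] clud]: (e → (t → (t → e))) applied to e yields (t → (t → e)).
[glim [[zib wug] clud]]: (t → (t → e)) applied to t yields (t → e).
[florp kiv]: ((t → (t → e)) → t) applied to (t → (t → e)) yields t.
[[glim [[zib wug] clud]] [florp kiv]]: (t → e) applied to t yields e.

e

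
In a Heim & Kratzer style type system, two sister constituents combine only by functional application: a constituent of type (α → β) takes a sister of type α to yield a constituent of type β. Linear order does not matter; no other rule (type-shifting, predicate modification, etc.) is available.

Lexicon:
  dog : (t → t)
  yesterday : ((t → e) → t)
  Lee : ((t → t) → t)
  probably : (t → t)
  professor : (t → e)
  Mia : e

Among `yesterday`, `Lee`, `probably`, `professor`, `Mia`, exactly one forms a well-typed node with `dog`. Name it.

Lee

yesterday : ((t → e) → t) — dog needs t; yesterday needs (t → e); neither fits.
Lee — combines: Lee : ((t → t) → t) takes dog : (t → t) as argument, giving t.
probably : (t → t) — dog needs t; probably needs t; neither fits.
professor : (t → e) — dog needs t; professor needs t; neither fits.
Mia : e — dog needs t; Mia needs nothing (atomic); neither fits.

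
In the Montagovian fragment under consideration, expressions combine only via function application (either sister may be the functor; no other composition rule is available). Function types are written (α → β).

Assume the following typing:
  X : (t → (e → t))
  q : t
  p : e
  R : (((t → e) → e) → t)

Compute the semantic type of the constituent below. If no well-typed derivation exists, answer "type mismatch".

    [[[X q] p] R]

At [X q], X : (t → (e → t)) takes q : t, giving (e → t).
At [[X q] p], [X q] : (e → t) takes p : e, giving t.
[[[X q] p] R]: t and (((t → e) → e) → t) cannot combine by function application — type clash.

type mismatch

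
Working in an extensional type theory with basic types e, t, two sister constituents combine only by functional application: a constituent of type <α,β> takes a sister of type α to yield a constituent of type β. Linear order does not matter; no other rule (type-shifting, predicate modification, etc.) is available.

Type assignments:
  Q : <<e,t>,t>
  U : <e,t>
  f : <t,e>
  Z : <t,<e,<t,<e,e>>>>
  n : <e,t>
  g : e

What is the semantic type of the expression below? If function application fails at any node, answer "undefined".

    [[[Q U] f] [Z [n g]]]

<t,<e,e>>

[Q U]: Q is <<e,t>,t>, U is <e,t>; result t.
[[Q U] f]: f is <t,e>, [Q U] is t; result e.
[n g]: n is <e,t>, g is e; result t.
[Z [n g]]: Z is <t,<e,<t,<e,e>>>>, [n g] is t; result <e,<t,<e,e>>>.
[[[Q U] f] [Z [n g]]]: [Z [n g]] is <e,<t,<e,e>>>, [[Q U] f] is e; result <t,<e,e>>.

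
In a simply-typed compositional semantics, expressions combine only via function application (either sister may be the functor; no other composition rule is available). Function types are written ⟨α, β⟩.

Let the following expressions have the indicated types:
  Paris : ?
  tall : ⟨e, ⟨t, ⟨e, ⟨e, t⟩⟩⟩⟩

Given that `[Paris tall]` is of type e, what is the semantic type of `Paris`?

At [Paris tall] (required: e): tall is ⟨e, ⟨t, ⟨e, ⟨e, t⟩⟩⟩⟩, which is not a function with range e; hence Paris is the functor — type ⟨⟨e, ⟨t, ⟨e, ⟨e, t⟩⟩⟩⟩, e⟩.

⟨⟨e, ⟨t, ⟨e, ⟨e, t⟩⟩⟩⟩, e⟩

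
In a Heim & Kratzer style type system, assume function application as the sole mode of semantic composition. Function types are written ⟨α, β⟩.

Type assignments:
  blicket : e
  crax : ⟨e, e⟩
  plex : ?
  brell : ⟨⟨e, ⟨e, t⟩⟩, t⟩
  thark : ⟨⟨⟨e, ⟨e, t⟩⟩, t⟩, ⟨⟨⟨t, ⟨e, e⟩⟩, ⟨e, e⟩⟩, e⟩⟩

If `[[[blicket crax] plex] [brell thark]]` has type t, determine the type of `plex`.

⟨e, ⟨⟨⟨⟨t, ⟨e, e⟩⟩, ⟨e, e⟩⟩, e⟩, t⟩⟩

[[[blicket crax] plex] [brell thark]] is required to be t. [brell thark] : ⟨⟨⟨t, ⟨e, e⟩⟩, ⟨e, e⟩⟩, e⟩ cannot yield t as functor, so [[blicket crax] plex] : ⟨⟨⟨⟨t, ⟨e, e⟩⟩, ⟨e, e⟩⟩, e⟩, t⟩.
[[blicket crax] plex] is required to be ⟨⟨⟨⟨t, ⟨e, e⟩⟩, ⟨e, e⟩⟩, e⟩, t⟩. [blicket crax] : e cannot yield ⟨⟨⟨⟨t, ⟨e, e⟩⟩, ⟨e, e⟩⟩, e⟩, t⟩ as functor, so plex : ⟨e, ⟨⟨⟨⟨t, ⟨e, e⟩⟩, ⟨e, e⟩⟩, e⟩, t⟩⟩.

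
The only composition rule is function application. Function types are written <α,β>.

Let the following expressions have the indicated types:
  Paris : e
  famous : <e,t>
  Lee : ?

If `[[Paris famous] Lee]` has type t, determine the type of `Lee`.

<t,t>

[[Paris famous] Lee] must have type t. The sister [Paris famous] has type t; that is not a function onto t, so Lee must be the functor, of type <t,t>.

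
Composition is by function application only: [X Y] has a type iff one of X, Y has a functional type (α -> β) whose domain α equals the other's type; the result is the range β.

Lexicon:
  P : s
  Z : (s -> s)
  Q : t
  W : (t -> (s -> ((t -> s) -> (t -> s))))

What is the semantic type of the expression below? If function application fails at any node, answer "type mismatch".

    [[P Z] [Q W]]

((t -> s) -> (t -> s))

[P Z] — Z of type (s -> s) combines with P of type s: type s.
[Q W] — W of type (t -> (s -> ((t -> s) -> (t -> s)))) combines with Q of type t: type (s -> ((t -> s) -> (t -> s))).
[[P Z] [Q W]] — [Q W] of type (s -> ((t -> s) -> (t -> s))) combines with [P Z] of type s: type ((t -> s) -> (t -> s)).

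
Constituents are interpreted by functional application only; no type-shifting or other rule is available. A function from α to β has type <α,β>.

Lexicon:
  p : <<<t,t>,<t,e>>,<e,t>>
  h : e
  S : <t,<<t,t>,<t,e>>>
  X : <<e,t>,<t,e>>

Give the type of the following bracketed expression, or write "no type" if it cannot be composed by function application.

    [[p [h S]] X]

At [h S]: neither e nor <t,<<t,t>,<t,e>>> can take the other as argument; the node is ill-typed.

no type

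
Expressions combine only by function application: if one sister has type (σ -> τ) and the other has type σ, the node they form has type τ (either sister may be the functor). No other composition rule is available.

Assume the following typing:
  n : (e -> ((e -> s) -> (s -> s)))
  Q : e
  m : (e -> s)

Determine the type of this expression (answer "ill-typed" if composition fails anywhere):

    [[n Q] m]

[n Q]: (e -> ((e -> s) -> (s -> s))) applied to e yields ((e -> s) -> (s -> s)).
[[n Q] m]: ((e -> s) -> (s -> s)) applied to (e -> s) yields (s -> s).

(s -> s)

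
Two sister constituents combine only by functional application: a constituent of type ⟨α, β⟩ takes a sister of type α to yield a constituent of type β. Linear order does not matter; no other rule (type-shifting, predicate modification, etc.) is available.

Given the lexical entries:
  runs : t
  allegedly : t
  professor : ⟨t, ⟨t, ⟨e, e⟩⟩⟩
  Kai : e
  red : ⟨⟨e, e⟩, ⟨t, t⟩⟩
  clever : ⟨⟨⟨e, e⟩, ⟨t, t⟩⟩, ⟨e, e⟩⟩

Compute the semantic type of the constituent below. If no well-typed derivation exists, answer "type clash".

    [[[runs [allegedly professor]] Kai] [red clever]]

e

At [allegedly professor], professor : ⟨t, ⟨t, ⟨e, e⟩⟩⟩ takes allegedly : t, giving ⟨t, ⟨e, e⟩⟩.
At [runs [allegedly professor]], [allegedly professor] : ⟨t, ⟨e, e⟩⟩ takes runs : t, giving ⟨e, e⟩.
At [[runs [allegedly professor]] Kai], [runs [allegedly professor]] : ⟨e, e⟩ takes Kai : e, giving e.
At [red clever], clever : ⟨⟨⟨e, e⟩, ⟨t, t⟩⟩, ⟨e, e⟩⟩ takes red : ⟨⟨e, e⟩, ⟨t, t⟩⟩, giving ⟨e, e⟩.
At [[[runs [allegedly professor]] Kai] [red clever]], [red clever] : ⟨e, e⟩ takes [[runs [allegedly professor]] Kai] : e, giving e.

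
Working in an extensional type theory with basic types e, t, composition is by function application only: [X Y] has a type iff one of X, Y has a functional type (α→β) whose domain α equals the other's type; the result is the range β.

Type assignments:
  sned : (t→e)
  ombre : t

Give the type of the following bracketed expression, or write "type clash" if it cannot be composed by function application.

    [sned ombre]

e

[sned ombre] — sned of type (t→e) combines with ombre of type t: type e.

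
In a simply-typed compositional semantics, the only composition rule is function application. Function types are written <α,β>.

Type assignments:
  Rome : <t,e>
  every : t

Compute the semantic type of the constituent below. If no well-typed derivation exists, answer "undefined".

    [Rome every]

e

[Rome every] — Rome of type <t,e> combines with every of type t: type e.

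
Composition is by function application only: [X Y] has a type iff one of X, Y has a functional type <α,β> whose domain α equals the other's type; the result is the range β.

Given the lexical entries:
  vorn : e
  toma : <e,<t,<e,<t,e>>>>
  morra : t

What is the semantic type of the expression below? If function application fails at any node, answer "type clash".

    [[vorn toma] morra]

<e,<t,e>>

[vorn toma]: toma is <e,<t,<e,<t,e>>>>, vorn is e; result <t,<e,<t,e>>>.
[[vorn toma] morra]: [vorn toma] is <t,<e,<t,e>>>, morra is t; result <e,<t,e>>.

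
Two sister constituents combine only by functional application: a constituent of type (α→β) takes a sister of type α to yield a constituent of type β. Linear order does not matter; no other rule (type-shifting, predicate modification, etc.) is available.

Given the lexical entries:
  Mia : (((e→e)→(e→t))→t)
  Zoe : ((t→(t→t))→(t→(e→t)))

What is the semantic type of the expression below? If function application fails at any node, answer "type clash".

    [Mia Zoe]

type clash

[Mia Zoe]: (((e→e)→(e→t))→t) with ((t→(t→t))→(t→(e→t))) — neither is a function whose domain matches the other; composition fails here.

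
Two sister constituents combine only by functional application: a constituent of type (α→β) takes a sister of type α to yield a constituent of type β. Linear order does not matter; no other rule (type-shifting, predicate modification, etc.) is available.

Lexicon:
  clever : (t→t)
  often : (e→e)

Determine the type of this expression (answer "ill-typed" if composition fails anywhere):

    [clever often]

ill-typed

[clever often]: (t→t) with (e→e) — neither is a function whose domain matches the other; composition fails here.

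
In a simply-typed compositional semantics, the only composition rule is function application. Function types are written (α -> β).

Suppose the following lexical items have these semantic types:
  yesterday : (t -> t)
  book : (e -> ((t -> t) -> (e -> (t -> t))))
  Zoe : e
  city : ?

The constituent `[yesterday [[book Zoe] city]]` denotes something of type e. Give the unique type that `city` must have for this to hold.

(((t -> t) -> (e -> (t -> t))) -> ((t -> t) -> e))

[yesterday [[book Zoe] city]] is required to be e. yesterday : (t -> t) cannot yield e as functor, so [[book Zoe] city] : ((t -> t) -> e).
[[book Zoe] city] is required to be ((t -> t) -> e). [book Zoe] : ((t -> t) -> (e -> (t -> t))) cannot yield ((t -> t) -> e) as functor, so city : (((t -> t) -> (e -> (t -> t))) -> ((t -> t) -> e)).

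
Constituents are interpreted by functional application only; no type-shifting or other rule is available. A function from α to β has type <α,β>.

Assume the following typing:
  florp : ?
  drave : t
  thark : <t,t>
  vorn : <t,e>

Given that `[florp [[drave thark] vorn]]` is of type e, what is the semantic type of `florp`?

[florp [[drave thark] vorn]] must have type e. The sister [[drave thark] vorn] has type e; that is not a function onto e, so florp must be the functor, of type <e,e>.

<e,e>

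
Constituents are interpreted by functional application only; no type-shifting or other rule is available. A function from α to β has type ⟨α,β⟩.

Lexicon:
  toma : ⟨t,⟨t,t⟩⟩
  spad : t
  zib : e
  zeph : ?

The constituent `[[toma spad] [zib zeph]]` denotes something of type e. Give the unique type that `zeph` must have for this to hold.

For [[toma spad] [zib zeph]] to have type e with [toma spad] of type ⟨t,t⟩, [zib zeph] must be the function: [zib zeph] : ⟨⟨t,t⟩,e⟩.
For [zib zeph] to have type ⟨⟨t,t⟩,e⟩ with zib of type e, zeph must be the function: zeph : ⟨e,⟨⟨t,t⟩,e⟩⟩.

⟨e,⟨⟨t,t⟩,e⟩⟩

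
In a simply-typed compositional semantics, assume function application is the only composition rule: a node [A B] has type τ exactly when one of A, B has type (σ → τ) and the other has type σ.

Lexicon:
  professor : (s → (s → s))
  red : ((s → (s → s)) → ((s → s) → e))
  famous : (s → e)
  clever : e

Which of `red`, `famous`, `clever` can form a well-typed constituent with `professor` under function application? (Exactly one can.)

red

red — combines: red : ((s → (s → s)) → ((s → s) → e)) takes professor : (s → (s → s)) as argument, giving ((s → s) → e).
famous : (s → e) — neither side's domain matches the other.
clever : e — neither side's domain matches the other.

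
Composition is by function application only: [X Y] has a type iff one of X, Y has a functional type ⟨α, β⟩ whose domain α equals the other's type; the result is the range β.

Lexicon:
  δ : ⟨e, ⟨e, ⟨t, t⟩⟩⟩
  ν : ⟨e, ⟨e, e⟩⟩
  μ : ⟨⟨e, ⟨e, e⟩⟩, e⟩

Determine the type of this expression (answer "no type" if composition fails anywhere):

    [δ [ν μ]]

⟨e, ⟨t, t⟩⟩

[ν μ]: ⟨⟨e, ⟨e, e⟩⟩, e⟩ applied to ⟨e, ⟨e, e⟩⟩ yields e.
[δ [ν μ]]: ⟨e, ⟨e, ⟨t, t⟩⟩⟩ applied to e yields ⟨e, ⟨t, t⟩⟩.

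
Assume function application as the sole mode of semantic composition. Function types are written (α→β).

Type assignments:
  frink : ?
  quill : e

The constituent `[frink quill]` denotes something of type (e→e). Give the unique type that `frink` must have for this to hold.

[frink quill] must have type (e→e). The sister quill has type e; that is not a function onto (e→e), so frink must be the functor, of type (e→(e→e)).

(e→(e→e))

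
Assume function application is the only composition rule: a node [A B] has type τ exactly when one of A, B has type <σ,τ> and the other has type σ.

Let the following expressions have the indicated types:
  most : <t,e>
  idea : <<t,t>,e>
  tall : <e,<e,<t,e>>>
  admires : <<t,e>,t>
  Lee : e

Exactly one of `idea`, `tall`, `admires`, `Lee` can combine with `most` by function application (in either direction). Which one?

idea : <<t,t>,e> — does not combine with most.
tall : <e,<e,<t,e>>> — does not combine with most.
admires — combines: admires : <<t,e>,t> takes most : <t,e> as argument, giving t.
Lee : e — does not combine with most.

admires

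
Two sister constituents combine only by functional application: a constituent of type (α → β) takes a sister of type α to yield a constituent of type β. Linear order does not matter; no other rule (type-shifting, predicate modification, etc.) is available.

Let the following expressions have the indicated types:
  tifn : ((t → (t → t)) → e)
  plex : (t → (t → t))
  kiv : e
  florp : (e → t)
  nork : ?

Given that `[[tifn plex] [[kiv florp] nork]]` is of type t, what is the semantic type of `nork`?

(t → (e → t))

At [[tifn plex] [[kiv florp] nork]] (required: t): [tifn plex] is e, which is not a function with range t; hence [[kiv florp] nork] is the functor — type (e → t).
At [[kiv florp] nork] (required: (e → t)): [kiv florp] is t, which is not a function with range (e → t); hence nork is the functor — type (t → (e → t)).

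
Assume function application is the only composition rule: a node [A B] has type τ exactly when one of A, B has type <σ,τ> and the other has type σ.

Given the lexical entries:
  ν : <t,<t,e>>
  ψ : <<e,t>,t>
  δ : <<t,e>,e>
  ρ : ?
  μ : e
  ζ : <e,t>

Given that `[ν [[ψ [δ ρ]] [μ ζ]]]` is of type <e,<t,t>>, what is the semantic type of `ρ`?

<<<t,e>,e>,<<<e,t>,t>,<t,<<t,<t,e>>,<e,<t,t>>>>>>

For [ν [[ψ [δ ρ]] [μ ζ]]] to have type <e,<t,t>> with ν of type <t,<t,e>>, [[ψ [δ ρ]] [μ ζ]] must be the function: [[ψ [δ ρ]] [μ ζ]] : <<t,<t,e>>,<e,<t,t>>>.
For [[ψ [δ ρ]] [μ ζ]] to have type <<t,<t,e>>,<e,<t,t>>> with [μ ζ] of type t, [ψ [δ ρ]] must be the function: [ψ [δ ρ]] : <t,<<t,<t,e>>,<e,<t,t>>>>.
For [ψ [δ ρ]] to have type <t,<<t,<t,e>>,<e,<t,t>>>> with ψ of type <<e,t>,t>, [δ ρ] must be the function: [δ ρ] : <<<e,t>,t>,<t,<<t,<t,e>>,<e,<t,t>>>>>.
For [δ ρ] to have type <<<e,t>,t>,<t,<<t,<t,e>>,<e,<t,t>>>>> with δ of type <<t,e>,e>, ρ must be the function: ρ : <<<t,e>,e>,<<<e,t>,t>,<t,<<t,<t,e>>,<e,<t,t>>>>>>.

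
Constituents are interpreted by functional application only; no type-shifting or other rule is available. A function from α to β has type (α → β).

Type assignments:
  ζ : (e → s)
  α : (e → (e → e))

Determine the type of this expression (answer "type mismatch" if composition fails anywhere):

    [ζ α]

[ζ α]: (e → s) and (e → (e → e)) cannot combine by function application — type clash.

type mismatch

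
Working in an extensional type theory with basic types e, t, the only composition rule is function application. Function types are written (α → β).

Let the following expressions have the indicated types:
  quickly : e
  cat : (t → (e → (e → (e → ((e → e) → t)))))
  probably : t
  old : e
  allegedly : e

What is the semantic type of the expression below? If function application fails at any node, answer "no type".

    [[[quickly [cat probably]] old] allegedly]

((e → e) → t)

At [cat probably], cat : (t → (e → (e → (e → ((e → e) → t))))) takes probably : t, giving (e → (e → (e → ((e → e) → t)))).
At [quickly [cat probably]], [cat probably] : (e → (e → (e → ((e → e) → t)))) takes quickly : e, giving (e → (e → ((e → e) → t))).
At [[quickly [cat probably]] old], [quickly [cat probably]] : (e → (e → ((e → e) → t))) takes old : e, giving (e → ((e → e) → t)).
At [[[quickly [cat probably]] old] allegedly], [[quickly [cat probably]] old] : (e → ((e → e) → t)) takes allegedly : e, giving ((e → e) → t).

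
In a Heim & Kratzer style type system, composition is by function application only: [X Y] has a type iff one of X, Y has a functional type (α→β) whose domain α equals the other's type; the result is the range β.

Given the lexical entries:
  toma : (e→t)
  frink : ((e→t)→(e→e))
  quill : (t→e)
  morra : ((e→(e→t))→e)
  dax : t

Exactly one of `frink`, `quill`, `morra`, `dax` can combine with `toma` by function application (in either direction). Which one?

frink — combines: frink : ((e→t)→(e→e)) takes toma : (e→t) as argument, giving (e→e).
quill : (t→e) — no; toma wants e, and quill wants t.
morra : ((e→(e→t))→e) — no; toma wants e, and morra wants (e→(e→t)).
dax : t — no; toma wants e, and dax wants nothing (atomic).

frink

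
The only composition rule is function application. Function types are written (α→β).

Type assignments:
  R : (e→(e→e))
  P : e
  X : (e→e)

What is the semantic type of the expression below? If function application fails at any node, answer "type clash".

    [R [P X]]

At [P X], X : (e→e) takes P : e, giving e.
At [R [P X]], R : (e→(e→e)) takes [P X] : e, giving (e→e).

(e→e)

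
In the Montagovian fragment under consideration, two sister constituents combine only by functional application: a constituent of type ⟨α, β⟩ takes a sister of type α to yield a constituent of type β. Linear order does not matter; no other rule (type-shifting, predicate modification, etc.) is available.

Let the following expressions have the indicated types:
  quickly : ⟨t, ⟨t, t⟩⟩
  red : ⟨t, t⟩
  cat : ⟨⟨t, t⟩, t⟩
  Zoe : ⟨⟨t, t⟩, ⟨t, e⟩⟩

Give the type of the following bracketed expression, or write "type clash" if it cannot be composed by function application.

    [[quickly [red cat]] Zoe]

[red cat]: functor cat : ⟨⟨t, t⟩, t⟩, argument red : ⟨t, t⟩; result t.
[quickly [red cat]]: functor quickly : ⟨t, ⟨t, t⟩⟩, argument [red cat] : t; result ⟨t, t⟩.
[[quickly [red cat]] Zoe]: functor Zoe : ⟨⟨t, t⟩, ⟨t, e⟩⟩, argument [quickly [red cat]] : ⟨t, t⟩; result ⟨t, e⟩.

⟨t, e⟩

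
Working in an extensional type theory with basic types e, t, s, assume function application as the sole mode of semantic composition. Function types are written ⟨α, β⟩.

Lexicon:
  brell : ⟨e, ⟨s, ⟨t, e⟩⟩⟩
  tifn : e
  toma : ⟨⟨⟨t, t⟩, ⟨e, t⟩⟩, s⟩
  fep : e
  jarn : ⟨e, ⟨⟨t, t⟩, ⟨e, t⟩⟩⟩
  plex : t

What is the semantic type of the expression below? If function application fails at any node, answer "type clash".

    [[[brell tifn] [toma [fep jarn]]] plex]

e

[brell tifn]: brell is ⟨e, ⟨s, ⟨t, e⟩⟩⟩, tifn is e; result ⟨s, ⟨t, e⟩⟩.
[fep jarn]: jarn is ⟨e, ⟨⟨t, t⟩, ⟨e, t⟩⟩⟩, fep is e; result ⟨⟨t, t⟩, ⟨e, t⟩⟩.
[toma [fep jarn]]: toma is ⟨⟨⟨t, t⟩, ⟨e, t⟩⟩, s⟩, [fep jarn] is ⟨⟨t, t⟩, ⟨e, t⟩⟩; result s.
[[brell tifn] [toma [fep jarn]]]: [brell tifn] is ⟨s, ⟨t, e⟩⟩, [toma [fep jarn]] is s; result ⟨t, e⟩.
[[[brell tifn] [toma [fep jarn]]] plex]: [[brell tifn] [toma [fep jarn]]] is ⟨t, e⟩, plex is t; result e.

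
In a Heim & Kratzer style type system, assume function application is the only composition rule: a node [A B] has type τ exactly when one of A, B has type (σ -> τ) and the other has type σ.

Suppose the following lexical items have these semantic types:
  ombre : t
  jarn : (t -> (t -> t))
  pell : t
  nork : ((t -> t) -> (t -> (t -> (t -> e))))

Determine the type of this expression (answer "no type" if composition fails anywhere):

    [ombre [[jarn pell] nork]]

(t -> (t -> e))

[jarn pell]: jarn is (t -> (t -> t)), pell is t; result (t -> t).
[[jarn pell] nork]: nork is ((t -> t) -> (t -> (t -> (t -> e)))), [jarn pell] is (t -> t); result (t -> (t -> (t -> e))).
[ombre [[jarn pell] nork]]: [[jarn pell] nork] is (t -> (t -> (t -> e))), ombre is t; result (t -> (t -> e)).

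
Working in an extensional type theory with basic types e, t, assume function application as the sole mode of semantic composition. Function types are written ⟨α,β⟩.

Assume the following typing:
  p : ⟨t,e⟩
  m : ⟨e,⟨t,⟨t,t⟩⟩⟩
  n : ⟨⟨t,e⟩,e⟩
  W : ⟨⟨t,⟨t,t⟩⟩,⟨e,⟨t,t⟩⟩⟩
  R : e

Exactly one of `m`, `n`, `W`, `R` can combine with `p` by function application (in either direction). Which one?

m : ⟨e,⟨t,⟨t,t⟩⟩⟩ — neither side's domain matches the other.
n — combines: n : ⟨⟨t,e⟩,e⟩ takes p : ⟨t,e⟩ as argument, giving e.
W : ⟨⟨t,⟨t,t⟩⟩,⟨e,⟨t,t⟩⟩⟩ — neither side's domain matches the other.
R : e — neither side's domain matches the other.

n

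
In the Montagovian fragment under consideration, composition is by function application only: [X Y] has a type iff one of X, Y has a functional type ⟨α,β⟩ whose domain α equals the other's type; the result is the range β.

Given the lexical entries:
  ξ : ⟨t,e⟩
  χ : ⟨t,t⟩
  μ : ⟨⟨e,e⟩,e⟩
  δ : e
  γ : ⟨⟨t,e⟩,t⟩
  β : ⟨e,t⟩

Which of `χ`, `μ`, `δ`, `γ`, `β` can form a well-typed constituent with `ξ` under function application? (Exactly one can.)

γ

χ : ⟨t,t⟩ — no; ξ wants t, and χ wants t.
μ : ⟨⟨e,e⟩,e⟩ — no; ξ wants t, and μ wants ⟨e,e⟩.
δ : e — no; ξ wants t, and δ wants nothing (atomic).
γ — combines: γ : ⟨⟨t,e⟩,t⟩ takes ξ : ⟨t,e⟩ as argument, giving t.
β : ⟨e,t⟩ — no; ξ wants t, and β wants e.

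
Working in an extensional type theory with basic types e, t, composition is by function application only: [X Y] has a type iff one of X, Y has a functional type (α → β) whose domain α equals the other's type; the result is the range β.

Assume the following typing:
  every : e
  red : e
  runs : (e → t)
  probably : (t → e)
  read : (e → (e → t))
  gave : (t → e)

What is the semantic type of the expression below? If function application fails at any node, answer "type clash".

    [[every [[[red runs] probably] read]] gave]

At [red runs], runs : (e → t) takes red : e, giving t.
At [[red runs] probably], probably : (t → e) takes [red runs] : t, giving e.
At [[[red runs] probably] read], read : (e → (e → t)) takes [[red runs] probably] : e, giving (e → t).
At [every [[[red runs] probably] read]], [[[red runs] probably] read] : (e → t) takes every : e, giving t.
At [[every [[[red runs] probably] read]] gave], gave : (t → e) takes [every [[[red runs] probably] read]] : t, giving e.

e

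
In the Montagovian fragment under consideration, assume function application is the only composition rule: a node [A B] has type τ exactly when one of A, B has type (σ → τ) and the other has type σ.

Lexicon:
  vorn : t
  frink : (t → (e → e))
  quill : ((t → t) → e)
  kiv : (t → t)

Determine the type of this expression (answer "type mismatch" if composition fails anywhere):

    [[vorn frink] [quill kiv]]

[vorn frink]: functor frink : (t → (e → e)), argument vorn : t; result (e → e).
[quill kiv]: functor quill : ((t → t) → e), argument kiv : (t → t); result e.
[[vorn frink] [quill kiv]]: functor [vorn frink] : (e → e), argument [quill kiv] : e; result e.

e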